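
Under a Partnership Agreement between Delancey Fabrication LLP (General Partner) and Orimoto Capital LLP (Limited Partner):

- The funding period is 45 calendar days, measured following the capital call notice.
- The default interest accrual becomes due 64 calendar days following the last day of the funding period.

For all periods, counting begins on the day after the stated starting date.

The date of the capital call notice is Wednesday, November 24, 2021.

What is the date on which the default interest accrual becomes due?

Adding 45 calendar days to November 24, 2021 gives January 8, 2022, which is the last day of the funding period.
The date on which the default interest accrual becomes due: 64 calendar days after January 8, 2022 is March 13, 2022.

March 13, 2022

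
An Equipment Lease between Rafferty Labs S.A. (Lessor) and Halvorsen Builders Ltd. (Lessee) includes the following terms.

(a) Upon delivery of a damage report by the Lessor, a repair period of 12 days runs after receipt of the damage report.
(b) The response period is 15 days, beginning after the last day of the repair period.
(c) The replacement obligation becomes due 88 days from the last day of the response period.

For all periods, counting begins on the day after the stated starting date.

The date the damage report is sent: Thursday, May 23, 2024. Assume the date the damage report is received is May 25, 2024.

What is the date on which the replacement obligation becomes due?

The last day of the repair period: 12 calendar days after May 25, 2024 is June 6, 2024.
The last day of the response period: June 6, 2024 + 15 days = June 21, 2024.
The date on which the replacement obligation becomes due: June 21, 2024 + 88 days = September 17, 2024.

September 17, 2024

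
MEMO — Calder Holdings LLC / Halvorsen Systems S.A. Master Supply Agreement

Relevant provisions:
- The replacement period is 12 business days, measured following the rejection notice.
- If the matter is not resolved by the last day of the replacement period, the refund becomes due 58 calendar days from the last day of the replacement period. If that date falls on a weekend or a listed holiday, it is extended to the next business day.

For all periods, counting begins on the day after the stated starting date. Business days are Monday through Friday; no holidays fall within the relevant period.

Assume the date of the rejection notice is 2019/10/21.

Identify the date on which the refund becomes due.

From Monday, 2019/10/21, 12 business days (Oct 22, Oct 23, Oct 24, Oct 25, …, Nov 4, Nov 5, Nov 6, skipping weekends) brings us to Wednesday, 2019/11/06, which is the last day of the replacement period.
The date on which the refund becomes due: 58 calendar days after 2019/11/06 is 2020/01/03. 2020/01/03 is a Friday, so no roll-forward applies.

2020/01/03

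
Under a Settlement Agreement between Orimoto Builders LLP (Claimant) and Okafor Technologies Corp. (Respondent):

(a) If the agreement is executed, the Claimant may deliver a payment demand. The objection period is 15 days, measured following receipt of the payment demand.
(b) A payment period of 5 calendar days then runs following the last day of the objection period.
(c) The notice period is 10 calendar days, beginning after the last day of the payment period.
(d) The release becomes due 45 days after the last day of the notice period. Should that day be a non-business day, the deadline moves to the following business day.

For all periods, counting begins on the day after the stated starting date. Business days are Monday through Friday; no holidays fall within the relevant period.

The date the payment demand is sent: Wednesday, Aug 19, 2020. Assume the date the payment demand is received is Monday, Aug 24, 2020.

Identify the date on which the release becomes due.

Nov 9, 2020

The last day of the objection period: 15 calendar days after Aug 24, 2020 is Sep 8, 2020.
The last day of the payment period: 5 calendar days after Sep 8, 2020 is Sep 13, 2020.
Adding 10 calendar days to Sep 13, 2020 gives Sep 23, 2020, which is the last day of the notice period.
The date on which the release becomes due: 45 calendar days after Sep 23, 2020 is Nov 7, 2020. That falls on a Saturday, so it rolls to the next business day, Monday, Nov 9, 2020.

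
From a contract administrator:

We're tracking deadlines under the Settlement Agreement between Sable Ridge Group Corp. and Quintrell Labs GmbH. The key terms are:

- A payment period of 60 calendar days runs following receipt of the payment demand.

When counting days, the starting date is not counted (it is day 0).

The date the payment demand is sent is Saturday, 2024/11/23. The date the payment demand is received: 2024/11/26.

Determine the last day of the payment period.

The last day of the payment period: 60 calendar days after 2024/11/26 is 2025/01/25.

2025/01/25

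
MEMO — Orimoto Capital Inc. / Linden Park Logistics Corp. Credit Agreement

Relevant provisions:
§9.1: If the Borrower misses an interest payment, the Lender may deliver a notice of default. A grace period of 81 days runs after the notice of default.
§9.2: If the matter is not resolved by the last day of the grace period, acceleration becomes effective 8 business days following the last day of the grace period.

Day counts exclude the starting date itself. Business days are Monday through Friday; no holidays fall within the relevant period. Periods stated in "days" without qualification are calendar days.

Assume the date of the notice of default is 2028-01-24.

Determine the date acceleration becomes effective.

2028-04-26

The last day of the grace period: 81 calendar days after 2028-01-24 is 2028-04-14.
The date acceleration becomes effective: 8 business days after Friday, 2028-04-14, skipping weekends — Apr 17, Apr 18, Apr 19, Apr 20, Apr 21, Apr 24, Apr 25, Apr 26 — lands on Wednesday, 2028-04-26.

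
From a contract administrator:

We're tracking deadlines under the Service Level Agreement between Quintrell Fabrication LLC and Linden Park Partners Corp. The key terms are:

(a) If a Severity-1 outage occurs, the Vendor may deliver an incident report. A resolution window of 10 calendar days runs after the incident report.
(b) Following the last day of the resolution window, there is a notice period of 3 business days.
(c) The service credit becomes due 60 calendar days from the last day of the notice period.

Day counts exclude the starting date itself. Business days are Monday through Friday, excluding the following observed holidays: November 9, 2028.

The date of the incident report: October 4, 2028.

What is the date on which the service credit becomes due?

December 17, 2028

Adding 10 calendar days to October 4, 2028 gives October 14, 2028, which is the last day of the resolution window.
The last day of the notice period: 3 business days after Saturday, October 14, 2028, skipping weekends — Oct 16, Oct 17, Oct 18 — lands on Wednesday, October 18, 2028.
Adding 60 calendar days to October 18, 2028 gives December 17, 2028, which is the date on which the service credit becomes due.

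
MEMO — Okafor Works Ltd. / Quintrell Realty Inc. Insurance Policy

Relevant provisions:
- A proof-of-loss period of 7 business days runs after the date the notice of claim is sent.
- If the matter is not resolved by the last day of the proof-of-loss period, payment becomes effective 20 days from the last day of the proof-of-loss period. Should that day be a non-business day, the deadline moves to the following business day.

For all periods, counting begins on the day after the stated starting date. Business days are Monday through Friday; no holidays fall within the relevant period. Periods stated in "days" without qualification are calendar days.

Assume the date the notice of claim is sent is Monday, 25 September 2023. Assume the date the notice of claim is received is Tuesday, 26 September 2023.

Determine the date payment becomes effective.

24 October 2023

The last day of the proof-of-loss period: 7 business days after Monday, 25 September 2023, skipping weekends — Sep 26, Sep 27, Sep 28, Sep 29, Oct 2, Oct 3, Oct 4 — lands on Wednesday, 4 October 2023.
The date payment becomes effective: 4 October 2023 + 20 days = 24 October 2023. 24 October 2023 is a Tuesday, so no roll-forward applies.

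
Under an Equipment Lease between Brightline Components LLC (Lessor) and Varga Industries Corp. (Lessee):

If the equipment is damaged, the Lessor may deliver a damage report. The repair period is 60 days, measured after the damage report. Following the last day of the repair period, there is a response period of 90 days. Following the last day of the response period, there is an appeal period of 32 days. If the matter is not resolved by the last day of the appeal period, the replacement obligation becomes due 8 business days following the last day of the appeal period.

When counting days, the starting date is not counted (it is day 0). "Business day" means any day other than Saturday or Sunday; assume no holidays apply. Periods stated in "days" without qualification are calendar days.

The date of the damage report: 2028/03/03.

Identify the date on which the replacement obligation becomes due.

2028/09/13

The last day of the repair period: 2028/03/03 + 60 days = 2028/05/02.
The last day of the response period: 2028/05/02 + 90 days = 2028/07/31.
Adding 32 calendar days to 2028/07/31 gives 2028/09/01, which is the last day of the appeal period.
From Friday, 2028/09/01, 8 business days (Sep 4, Sep 5, Sep 6, Sep 7, Sep 8, Sep 11, Sep 12, Sep 13, skipping weekends) brings us to Wednesday, 2028/09/13, which is the date on which the replacement obligation becomes due.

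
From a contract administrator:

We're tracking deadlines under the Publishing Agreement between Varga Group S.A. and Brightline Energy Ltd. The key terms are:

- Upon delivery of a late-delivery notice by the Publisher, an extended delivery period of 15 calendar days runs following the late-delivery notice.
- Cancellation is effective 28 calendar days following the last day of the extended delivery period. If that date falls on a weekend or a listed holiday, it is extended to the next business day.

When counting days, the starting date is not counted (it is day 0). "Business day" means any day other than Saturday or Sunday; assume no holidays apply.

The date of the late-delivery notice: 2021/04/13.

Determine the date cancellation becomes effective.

The last day of the extended delivery period: 15 calendar days after 2021/04/13 is 2021/04/28.
Adding 28 calendar days to 2021/04/28 gives 2021/05/26, which is the date cancellation becomes effective. 2021/05/26 is a Wednesday, so no roll-forward applies.

2021/05/26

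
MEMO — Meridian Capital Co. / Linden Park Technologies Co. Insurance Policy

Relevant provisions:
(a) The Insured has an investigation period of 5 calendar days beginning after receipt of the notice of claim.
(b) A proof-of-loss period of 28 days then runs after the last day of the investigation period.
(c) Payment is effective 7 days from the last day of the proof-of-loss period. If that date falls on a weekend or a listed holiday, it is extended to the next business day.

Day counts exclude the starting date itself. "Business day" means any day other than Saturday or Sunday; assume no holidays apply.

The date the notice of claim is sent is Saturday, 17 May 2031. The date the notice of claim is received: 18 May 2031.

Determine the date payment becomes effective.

The last day of the investigation period: 5 calendar days after 18 May 2031 is 23 May 2031.
The last day of the proof-of-loss period: 28 calendar days after 23 May 2031 is 20 June 2031.
The date payment becomes effective: 20 June 2031 + 7 days = 27 June 2031. 27 June 2031 is a Friday, so no roll-forward applies.

27 June 2031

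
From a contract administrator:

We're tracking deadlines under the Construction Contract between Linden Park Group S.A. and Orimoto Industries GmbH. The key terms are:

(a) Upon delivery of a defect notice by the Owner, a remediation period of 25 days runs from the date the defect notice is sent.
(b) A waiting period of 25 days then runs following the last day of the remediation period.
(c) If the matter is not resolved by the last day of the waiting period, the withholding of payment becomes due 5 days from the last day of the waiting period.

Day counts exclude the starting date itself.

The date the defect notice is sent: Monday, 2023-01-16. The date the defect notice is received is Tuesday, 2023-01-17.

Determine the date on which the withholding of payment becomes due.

Adding 25 calendar days to 2023-01-16 gives 2023-02-10, which is the last day of the remediation period.
The last day of the waiting period: 2023-02-10 + 25 days = 2023-03-07.
The date on which the withholding of payment becomes due: 2023-03-07 + 5 days = 2023-03-12.

2023-03-12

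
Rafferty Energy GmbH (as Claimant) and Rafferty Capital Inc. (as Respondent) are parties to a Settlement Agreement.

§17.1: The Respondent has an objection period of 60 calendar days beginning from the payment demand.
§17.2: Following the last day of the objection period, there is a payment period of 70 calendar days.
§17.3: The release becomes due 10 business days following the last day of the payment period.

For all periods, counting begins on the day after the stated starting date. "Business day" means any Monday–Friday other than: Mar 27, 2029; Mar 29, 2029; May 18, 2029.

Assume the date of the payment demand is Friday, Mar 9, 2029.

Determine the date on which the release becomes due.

Jul 31, 2029

Adding 60 calendar days to Mar 9, 2029 gives May 8, 2029, which is the last day of the objection period.
Adding 70 calendar days to May 8, 2029 gives Jul 17, 2029, which is the last day of the payment period.
From Tuesday, Jul 17, 2029, 10 business days (Jul 18, Jul 19, Jul 20, Jul 23, Jul 24, Jul 25, Jul 26, Jul 27, Jul 30, Jul 31, skipping weekends) brings us to Tuesday, Jul 31, 2029, which is the date on which the release becomes due.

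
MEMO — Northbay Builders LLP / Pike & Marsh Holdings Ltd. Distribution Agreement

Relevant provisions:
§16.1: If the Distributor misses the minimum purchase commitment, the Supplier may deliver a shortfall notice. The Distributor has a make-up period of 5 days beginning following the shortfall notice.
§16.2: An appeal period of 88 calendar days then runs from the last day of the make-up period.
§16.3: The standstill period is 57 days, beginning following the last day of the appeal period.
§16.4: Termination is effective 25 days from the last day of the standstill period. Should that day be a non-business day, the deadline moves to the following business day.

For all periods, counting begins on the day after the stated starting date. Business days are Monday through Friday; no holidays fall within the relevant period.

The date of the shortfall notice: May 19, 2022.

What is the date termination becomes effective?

Nov 10, 2022

The last day of the make-up period: May 19, 2022 + 5 days = May 24, 2022.
The last day of the appeal period: 88 calendar days after May 24, 2022 is Aug 20, 2022.
Adding 57 calendar days to Aug 20, 2022 gives Oct 16, 2022, which is the last day of the standstill period.
The date termination becomes effective: 25 calendar days after Oct 16, 2022 is Nov 10, 2022. Nov 10, 2022 is a Thursday, so no roll-forward applies.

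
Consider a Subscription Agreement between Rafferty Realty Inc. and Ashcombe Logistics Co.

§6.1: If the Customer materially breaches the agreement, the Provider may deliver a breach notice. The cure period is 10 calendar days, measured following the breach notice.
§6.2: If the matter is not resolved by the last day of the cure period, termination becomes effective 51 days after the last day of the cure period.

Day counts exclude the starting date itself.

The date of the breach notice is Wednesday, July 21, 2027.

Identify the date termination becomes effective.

September 20, 2027

The last day of the cure period: July 21, 2027 + 10 days = July 31, 2027.
Adding 51 calendar days to July 31, 2027 gives September 20, 2027, which is the date termination becomes effective.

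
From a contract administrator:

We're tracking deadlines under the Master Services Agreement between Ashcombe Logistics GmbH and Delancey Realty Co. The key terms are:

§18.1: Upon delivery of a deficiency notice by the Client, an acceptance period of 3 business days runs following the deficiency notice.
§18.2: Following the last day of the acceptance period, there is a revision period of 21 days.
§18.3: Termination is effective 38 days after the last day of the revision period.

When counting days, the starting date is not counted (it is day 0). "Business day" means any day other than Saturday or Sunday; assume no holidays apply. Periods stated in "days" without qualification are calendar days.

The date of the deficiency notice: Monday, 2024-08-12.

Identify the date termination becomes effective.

The last day of the acceptance period: counting 3 business days from Monday, 2024-08-12 (Aug 13, Aug 14, Aug 15, skipping weekends) reaches Thursday, 2024-08-15.
The last day of the revision period: 21 calendar days after 2024-08-15 is 2024-09-05.
The date termination becomes effective: 2024-09-05 + 38 days = 2024-10-13.

2024-10-13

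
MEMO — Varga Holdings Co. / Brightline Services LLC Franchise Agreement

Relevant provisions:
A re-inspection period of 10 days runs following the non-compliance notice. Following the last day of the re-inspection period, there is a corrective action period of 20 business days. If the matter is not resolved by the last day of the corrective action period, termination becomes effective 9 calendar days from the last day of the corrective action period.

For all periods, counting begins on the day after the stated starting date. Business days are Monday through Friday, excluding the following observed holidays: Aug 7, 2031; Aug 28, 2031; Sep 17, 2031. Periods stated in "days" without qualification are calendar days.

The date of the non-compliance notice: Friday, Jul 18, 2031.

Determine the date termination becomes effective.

Sep 4, 2031

The last day of the re-inspection period: Jul 18, 2031 + 10 days = Jul 28, 2031.
From Monday, Jul 28, 2031, 20 business days (Jul 29, Jul 30, Jul 31, Aug 1, …, Aug 22, Aug 25, Aug 26, skipping weekends and the listed holiday on Aug 7) brings us to Tuesday, Aug 26, 2031, which is the last day of the corrective action period.
The date termination becomes effective: Aug 26, 2031 + 9 days = Sep 4, 2031.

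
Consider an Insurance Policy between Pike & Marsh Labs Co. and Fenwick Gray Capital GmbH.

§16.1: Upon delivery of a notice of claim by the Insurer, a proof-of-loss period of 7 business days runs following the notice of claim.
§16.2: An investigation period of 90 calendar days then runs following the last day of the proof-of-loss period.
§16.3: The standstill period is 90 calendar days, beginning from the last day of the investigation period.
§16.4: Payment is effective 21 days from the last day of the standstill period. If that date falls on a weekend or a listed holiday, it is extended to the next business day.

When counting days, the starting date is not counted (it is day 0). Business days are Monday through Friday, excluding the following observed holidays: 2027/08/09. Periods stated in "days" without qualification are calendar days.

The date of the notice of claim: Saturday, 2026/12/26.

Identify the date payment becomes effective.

The last day of the proof-of-loss period: counting 7 business days from Saturday, 2026/12/26 (Dec 28, Dec 29, Dec 30, Dec 31, Jan 1, Jan 4, Jan 5, skipping weekends) reaches Tuesday, 2027/01/05.
The last day of the investigation period: 90 calendar days after 2027/01/05 is 2027/04/05.
The last day of the standstill period: 2027/04/05 + 90 days = 2027/07/04.
The date payment becomes effective: 2027/07/04 + 21 days = 2027/07/25. That falls on a Sunday, so it rolls to the next business day, Monday, 2027/07/26.

2027/07/26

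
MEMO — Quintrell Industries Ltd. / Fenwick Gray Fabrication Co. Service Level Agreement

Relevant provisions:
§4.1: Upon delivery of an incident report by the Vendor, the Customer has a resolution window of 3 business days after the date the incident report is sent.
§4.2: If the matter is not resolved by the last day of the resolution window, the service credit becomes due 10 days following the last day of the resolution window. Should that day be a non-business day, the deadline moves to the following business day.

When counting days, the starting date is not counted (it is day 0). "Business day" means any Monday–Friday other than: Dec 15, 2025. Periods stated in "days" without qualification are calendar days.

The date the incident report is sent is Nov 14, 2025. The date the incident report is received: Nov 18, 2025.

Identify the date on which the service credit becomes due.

Dec 1, 2025

The last day of the resolution window: counting 3 business days from Friday, Nov 14, 2025 (Nov 17, Nov 18, Nov 19, skipping weekends) reaches Wednesday, Nov 19, 2025.
The date on which the service credit becomes due: Nov 19, 2025 + 10 days = Nov 29, 2025. That falls on a Saturday, so it rolls to the next business day, Monday, Dec 1, 2025.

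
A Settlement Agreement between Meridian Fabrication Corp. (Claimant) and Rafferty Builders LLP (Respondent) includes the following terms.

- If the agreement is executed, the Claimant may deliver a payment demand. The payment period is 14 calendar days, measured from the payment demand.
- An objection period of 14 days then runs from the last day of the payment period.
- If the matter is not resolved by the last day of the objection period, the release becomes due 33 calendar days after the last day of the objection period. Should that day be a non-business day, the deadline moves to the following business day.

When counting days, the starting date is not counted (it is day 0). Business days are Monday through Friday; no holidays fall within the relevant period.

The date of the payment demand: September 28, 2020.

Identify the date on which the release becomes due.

The last day of the payment period: 14 calendar days after September 28, 2020 is October 12, 2020.
Adding 14 calendar days to October 12, 2020 gives October 26, 2020, which is the last day of the objection period.
The date on which the release becomes due: October 26, 2020 + 33 days = November 28, 2020. That falls on a Saturday, so it rolls to the next business day, Monday, November 30, 2020.

November 30, 2020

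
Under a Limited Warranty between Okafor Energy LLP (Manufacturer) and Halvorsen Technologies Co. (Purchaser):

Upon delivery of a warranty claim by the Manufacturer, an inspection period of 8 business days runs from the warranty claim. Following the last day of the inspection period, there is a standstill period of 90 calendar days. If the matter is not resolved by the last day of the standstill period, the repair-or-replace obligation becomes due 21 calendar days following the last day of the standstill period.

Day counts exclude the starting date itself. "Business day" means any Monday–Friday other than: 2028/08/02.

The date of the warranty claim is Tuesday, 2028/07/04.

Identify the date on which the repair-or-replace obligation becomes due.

2028/11/02

From Tuesday, 2028/07/04, 8 business days (Jul 5, Jul 6, Jul 7, Jul 10, Jul 11, Jul 12, Jul 13, Jul 14, skipping weekends) brings us to Friday, 2028/07/14, which is the last day of the inspection period.
The last day of the standstill period: 2028/07/14 + 90 days = 2028/10/12.
The date on which the repair-or-replace obligation becomes due: 2028/10/12 + 21 days = 2028/11/02.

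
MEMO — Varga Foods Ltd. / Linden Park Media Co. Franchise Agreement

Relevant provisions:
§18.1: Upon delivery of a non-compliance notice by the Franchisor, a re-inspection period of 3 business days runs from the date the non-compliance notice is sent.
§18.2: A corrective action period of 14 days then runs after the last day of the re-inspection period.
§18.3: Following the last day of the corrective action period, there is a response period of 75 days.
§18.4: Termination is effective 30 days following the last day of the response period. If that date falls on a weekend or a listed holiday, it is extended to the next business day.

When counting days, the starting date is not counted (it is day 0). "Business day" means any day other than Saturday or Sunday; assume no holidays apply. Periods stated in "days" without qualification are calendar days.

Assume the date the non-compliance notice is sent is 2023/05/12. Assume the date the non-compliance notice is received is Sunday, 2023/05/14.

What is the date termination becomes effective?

2023/09/13

The last day of the re-inspection period: 3 business days after Friday, 2023/05/12, skipping weekends — May 15, May 16, May 17 — lands on Wednesday, 2023/05/17.
Adding 14 calendar days to 2023/05/17 gives 2023/05/31, which is the last day of the corrective action period.
The last day of the response period: 75 calendar days after 2023/05/31 is 2023/08/14.
Adding 30 calendar days to 2023/08/14 gives 2023/09/13, which is the date termination becomes effective. 2023/09/13 is a Wednesday, so no roll-forward applies.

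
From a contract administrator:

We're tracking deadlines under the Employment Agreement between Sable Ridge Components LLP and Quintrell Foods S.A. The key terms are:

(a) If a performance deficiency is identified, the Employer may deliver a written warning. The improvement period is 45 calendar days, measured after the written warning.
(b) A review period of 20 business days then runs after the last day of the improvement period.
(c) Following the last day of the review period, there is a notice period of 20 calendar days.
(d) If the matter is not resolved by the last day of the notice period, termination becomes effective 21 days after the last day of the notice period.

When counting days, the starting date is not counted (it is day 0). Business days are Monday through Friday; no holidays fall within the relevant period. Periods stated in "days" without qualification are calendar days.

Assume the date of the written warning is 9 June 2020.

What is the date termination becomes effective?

1 October 2020

The last day of the improvement period: 9 June 2020 + 45 days = 24 July 2020.
The last day of the review period: 20 business days after Friday, 24 July 2020, skipping weekends — Jul 27, Jul 28, Jul 29, Jul 30, …, Aug 19, Aug 20, Aug 21 — lands on Friday, 21 August 2020.
The last day of the notice period: 20 calendar days after 21 August 2020 is 10 September 2020.
The date termination becomes effective: 21 calendar days after 10 September 2020 is 1 October 2020.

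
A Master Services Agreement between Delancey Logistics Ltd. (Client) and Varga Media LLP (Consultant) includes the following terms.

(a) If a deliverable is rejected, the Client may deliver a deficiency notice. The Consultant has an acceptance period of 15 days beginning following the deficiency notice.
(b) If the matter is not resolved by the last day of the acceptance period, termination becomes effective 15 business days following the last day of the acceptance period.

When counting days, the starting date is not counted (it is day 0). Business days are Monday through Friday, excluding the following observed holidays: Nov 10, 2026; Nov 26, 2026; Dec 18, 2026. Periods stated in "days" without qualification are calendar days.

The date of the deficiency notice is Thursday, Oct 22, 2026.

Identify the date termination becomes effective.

Dec 1, 2026

The last day of the acceptance period: 15 calendar days after Oct 22, 2026 is Nov 6, 2026.
The date termination becomes effective: 15 business days after Friday, Nov 6, 2026, skipping weekends and the listed holidays on Nov 10, Nov 26 — Nov 9, Nov 11, Nov 12, Nov 13, …, Nov 27, Nov 30, Dec 1 — lands on Tuesday, Dec 1, 2026.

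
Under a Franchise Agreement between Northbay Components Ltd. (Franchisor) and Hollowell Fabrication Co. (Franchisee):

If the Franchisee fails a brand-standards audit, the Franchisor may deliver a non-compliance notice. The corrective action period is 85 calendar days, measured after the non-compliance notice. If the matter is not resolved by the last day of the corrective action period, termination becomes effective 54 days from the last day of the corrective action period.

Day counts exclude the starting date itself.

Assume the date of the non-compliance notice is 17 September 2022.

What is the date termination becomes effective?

Adding 85 calendar days to 17 September 2022 gives 11 December 2022, which is the last day of the corrective action period.
The date termination becomes effective: 54 calendar days after 11 December 2022 is 3 February 2023.

3 February 2023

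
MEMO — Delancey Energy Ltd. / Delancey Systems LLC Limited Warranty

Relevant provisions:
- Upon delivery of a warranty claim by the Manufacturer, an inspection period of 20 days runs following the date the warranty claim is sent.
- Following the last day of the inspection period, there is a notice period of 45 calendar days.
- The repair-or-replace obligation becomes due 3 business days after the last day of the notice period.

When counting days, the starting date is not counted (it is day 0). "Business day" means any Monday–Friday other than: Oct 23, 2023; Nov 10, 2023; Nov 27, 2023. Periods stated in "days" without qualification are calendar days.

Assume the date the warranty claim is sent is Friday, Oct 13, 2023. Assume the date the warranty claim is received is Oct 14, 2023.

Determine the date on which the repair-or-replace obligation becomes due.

Adding 20 calendar days to Oct 13, 2023 gives Nov 2, 2023, which is the last day of the inspection period.
Adding 45 calendar days to Nov 2, 2023 gives Dec 17, 2023, which is the last day of the notice period.
The date on which the repair-or-replace obligation becomes due: counting 3 business days from Sunday, Dec 17, 2023 (Dec 18, Dec 19, Dec 20, skipping weekends) reaches Wednesday, Dec 20, 2023.

Dec 20, 2023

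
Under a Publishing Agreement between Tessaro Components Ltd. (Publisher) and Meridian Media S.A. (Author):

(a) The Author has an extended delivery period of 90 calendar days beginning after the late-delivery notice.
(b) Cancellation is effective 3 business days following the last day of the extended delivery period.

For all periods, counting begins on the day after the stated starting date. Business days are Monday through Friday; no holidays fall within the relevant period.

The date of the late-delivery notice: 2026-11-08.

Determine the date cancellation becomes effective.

Adding 90 calendar days to 2026-11-08 gives 2027-02-06, which is the last day of the extended delivery period.
The date cancellation becomes effective: counting 3 business days from Saturday, 2027-02-06 (Feb 8, Feb 9, Feb 10, skipping weekends) reaches Wednesday, 2027-02-10.

2027-02-10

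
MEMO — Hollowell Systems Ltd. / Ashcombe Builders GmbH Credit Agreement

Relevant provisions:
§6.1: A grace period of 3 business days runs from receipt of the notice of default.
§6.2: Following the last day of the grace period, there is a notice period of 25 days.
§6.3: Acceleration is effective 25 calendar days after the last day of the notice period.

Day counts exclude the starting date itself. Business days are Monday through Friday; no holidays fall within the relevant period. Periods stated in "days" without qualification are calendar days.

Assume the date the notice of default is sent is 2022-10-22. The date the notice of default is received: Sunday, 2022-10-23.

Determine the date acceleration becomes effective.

2022-12-15

From Sunday, 2022-10-23, 3 business days (Oct 24, Oct 25, Oct 26, skipping weekends) brings us to Wednesday, 2022-10-26, which is the last day of the grace period.
The last day of the notice period: 2022-10-26 + 25 days = 2022-11-20.
The date acceleration becomes effective: 25 calendar days after 2022-11-20 is 2022-12-15.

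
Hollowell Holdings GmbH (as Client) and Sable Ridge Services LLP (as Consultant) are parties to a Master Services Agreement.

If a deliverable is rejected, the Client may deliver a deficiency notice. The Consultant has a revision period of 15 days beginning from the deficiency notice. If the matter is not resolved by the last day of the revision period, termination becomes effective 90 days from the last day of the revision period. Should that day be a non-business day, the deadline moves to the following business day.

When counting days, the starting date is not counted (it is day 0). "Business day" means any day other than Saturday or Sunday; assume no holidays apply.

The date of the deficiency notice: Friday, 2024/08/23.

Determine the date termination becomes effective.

The last day of the revision period: 2024/08/23 + 15 days = 2024/09/07.
Adding 90 calendar days to 2024/09/07 gives 2024/12/06, which is the date termination becomes effective. 2024/12/06 is a Friday, so no roll-forward applies.

2024/12/06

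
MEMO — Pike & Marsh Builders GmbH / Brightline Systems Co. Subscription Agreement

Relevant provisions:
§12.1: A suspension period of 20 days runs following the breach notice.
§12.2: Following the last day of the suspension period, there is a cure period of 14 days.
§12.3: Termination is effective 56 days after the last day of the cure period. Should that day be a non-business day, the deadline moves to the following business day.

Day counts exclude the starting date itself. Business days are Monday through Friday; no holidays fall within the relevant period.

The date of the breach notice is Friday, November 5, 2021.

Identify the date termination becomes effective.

February 3, 2022

The last day of the suspension period: November 5, 2021 + 20 days = November 25, 2021.
Adding 14 calendar days to November 25, 2021 gives December 9, 2021, which is the last day of the cure period.
The date termination becomes effective: December 9, 2021 + 56 days = February 3, 2022. February 3, 2022 is a Thursday, so no roll-forward applies.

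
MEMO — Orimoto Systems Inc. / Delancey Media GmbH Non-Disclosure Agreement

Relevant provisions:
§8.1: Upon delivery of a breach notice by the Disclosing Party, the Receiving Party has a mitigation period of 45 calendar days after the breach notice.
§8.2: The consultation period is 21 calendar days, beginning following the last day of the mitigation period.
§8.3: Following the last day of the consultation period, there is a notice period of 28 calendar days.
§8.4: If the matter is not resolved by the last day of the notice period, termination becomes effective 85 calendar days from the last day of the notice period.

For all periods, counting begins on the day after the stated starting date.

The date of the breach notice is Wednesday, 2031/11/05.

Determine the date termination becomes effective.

2032/05/02

Adding 45 calendar days to 2031/11/05 gives 2031/12/20, which is the last day of the mitigation period.
The last day of the consultation period: 2031/12/20 + 21 days = 2032/01/10.
The last day of the notice period: 28 calendar days after 2032/01/10 is 2032/02/07.
The date termination becomes effective: 85 calendar days after 2032/02/07 is 2032/05/02.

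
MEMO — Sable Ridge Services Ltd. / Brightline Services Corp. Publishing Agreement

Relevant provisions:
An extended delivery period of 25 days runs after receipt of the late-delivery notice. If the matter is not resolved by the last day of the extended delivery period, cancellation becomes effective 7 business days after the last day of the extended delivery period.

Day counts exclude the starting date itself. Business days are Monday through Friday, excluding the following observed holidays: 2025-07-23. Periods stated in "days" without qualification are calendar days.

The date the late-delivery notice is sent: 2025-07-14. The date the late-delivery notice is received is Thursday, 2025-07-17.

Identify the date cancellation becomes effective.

2025-08-20

The last day of the extended delivery period: 2025-07-17 + 25 days = 2025-08-11.
The date cancellation becomes effective: counting 7 business days from Monday, 2025-08-11 (Aug 12, Aug 13, Aug 14, Aug 15, Aug 18, Aug 19, Aug 20, skipping weekends) reaches Wednesday, 2025-08-20.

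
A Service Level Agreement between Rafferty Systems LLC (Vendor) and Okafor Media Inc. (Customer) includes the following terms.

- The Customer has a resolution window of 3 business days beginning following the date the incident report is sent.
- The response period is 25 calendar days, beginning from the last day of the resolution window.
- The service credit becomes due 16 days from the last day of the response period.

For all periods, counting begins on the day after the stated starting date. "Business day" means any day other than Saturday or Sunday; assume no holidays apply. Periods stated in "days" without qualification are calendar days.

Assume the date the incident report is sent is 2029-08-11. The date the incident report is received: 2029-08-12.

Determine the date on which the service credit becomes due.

The last day of the resolution window: counting 3 business days from Saturday, 2029-08-11 (Aug 13, Aug 14, Aug 15, skipping weekends) reaches Wednesday, 2029-08-15.
Adding 25 calendar days to 2029-08-15 gives 2029-09-09, which is the last day of the response period.
Adding 16 calendar days to 2029-09-09 gives 2029-09-25, which is the date on which the service credit becomes due.

2029-09-25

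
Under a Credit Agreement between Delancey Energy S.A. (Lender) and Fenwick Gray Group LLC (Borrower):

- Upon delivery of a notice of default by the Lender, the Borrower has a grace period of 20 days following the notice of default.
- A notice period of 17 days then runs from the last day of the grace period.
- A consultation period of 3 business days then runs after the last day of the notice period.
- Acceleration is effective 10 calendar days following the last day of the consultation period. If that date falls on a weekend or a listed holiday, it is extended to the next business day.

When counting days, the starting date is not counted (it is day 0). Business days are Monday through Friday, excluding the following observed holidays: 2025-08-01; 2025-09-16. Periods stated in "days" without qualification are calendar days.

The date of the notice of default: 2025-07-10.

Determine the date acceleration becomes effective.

The last day of the grace period: 2025-07-10 + 20 days = 2025-07-30.
The last day of the notice period: 17 calendar days after 2025-07-30 is 2025-08-16.
The last day of the consultation period: counting 3 business days from Saturday, 2025-08-16 (Aug 18, Aug 19, Aug 20, skipping weekends) reaches Wednesday, 2025-08-20.
The date acceleration becomes effective: 10 calendar days after 2025-08-20 is 2025-08-30. That falls on a Saturday, so it rolls to the next business day, Monday, 2025-09-01.

2025-09-01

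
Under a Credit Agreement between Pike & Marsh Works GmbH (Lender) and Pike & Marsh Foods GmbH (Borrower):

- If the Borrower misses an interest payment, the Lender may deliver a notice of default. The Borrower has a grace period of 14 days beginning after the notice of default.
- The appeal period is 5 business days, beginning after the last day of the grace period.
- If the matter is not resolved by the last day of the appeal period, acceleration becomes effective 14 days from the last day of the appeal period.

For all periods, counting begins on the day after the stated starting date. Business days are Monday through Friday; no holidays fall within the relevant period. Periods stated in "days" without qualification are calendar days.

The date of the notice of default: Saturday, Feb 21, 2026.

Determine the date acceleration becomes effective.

Mar 27, 2026

The last day of the grace period: Feb 21, 2026 + 14 days = Mar 7, 2026.
The last day of the appeal period: 5 business days after Saturday, Mar 7, 2026, skipping weekends — Mar 9, Mar 10, Mar 11, Mar 12, Mar 13 — lands on Friday, Mar 13, 2026.
The date acceleration becomes effective: 14 calendar days after Mar 13, 2026 is Mar 27, 2026.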